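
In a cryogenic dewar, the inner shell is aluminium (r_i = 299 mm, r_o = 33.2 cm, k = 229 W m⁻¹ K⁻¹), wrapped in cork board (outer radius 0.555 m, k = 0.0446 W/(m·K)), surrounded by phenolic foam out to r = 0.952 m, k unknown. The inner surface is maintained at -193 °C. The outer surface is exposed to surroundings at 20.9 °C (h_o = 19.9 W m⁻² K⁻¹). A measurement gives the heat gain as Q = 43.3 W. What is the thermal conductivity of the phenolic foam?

ΣR = ΔT/Q = |-193 − 20.9|/43.3 = 4.940 K/W
Known resistances:
  R_aluminium = (1/0.299 − 1/0.332)/(4πk) = 0.3324/(4π·229) = 1.155×10^-4 K/W
  R_cork board = (1/0.332 − 1/0.555)/(4πk) = 1.210/(4π·0.0446) = 2.159 K/W
  R_conv,out = 1/(4πr²h) = 1/(4π·0.952²·19.9) = 0.004412 K/W
R_phenolic foam = ΣR − ΣR_known = 4.940 − 2.164 = 2.776 K/W
(1/r₁−1/r₂)/(4πk) = 2.776 ⇒ k = 0.7514/(4π·2.776) = 0.0215 W/m·K

k = 0.0215 W/m·K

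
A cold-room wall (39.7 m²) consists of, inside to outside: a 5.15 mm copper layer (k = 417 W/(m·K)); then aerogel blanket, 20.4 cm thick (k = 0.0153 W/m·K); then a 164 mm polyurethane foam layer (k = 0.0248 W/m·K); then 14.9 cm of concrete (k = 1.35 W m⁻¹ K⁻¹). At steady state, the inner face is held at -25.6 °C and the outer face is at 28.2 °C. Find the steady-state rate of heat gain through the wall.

Series thermal resistances, inner to outer:
  R_copper = L/(kA) = 0.00515/(417·39.7) = 3.111×10^-7 K/W
  R_aerogel blanket = L/(kA) = 0.204/(0.0153·39.7) = 0.3359 K/W
  R_polyurethane foam = L/(kA) = 0.164/(0.0248·39.7) = 0.1666 K/W
  R_concrete = L/(kA) = 0.149/(1.35·39.7) = 0.002780 K/W
ΣR = 3.111×10^-7 + 0.3359 + 0.1666 + 0.002780 = 0.5053 K/W
Q = ΔT/ΣR = (-25.6 °C − 28.2 °C)/0.5053 = -106 W
(Negative Q ⇒ heat flows inward; heat gain = 106 W.)

Q = 106 W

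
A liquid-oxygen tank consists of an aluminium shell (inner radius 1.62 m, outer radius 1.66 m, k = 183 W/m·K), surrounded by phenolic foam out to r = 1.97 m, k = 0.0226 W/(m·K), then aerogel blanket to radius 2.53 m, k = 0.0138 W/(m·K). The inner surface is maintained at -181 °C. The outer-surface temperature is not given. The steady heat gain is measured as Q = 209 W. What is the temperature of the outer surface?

Series resistances:
  R_aluminium = (1/1.62 − 1/1.66)/(4πk) = 0.01487/(4π·183) = 6.468×10^-6 K/W
  R_phenolic foam = (1/1.66 − 1/1.97)/(4πk) = 0.09480/(4π·0.0226) = 0.3338 K/W
  R_aerogel blanket = (1/1.97 − 1/2.53)/(4πk) = 0.1124/(4π·0.0138) = 0.6479 K/W
ΣR = 0.9817 K/W
ΔT = Q·ΣR = 209 × 0.9817 = 205.2 K
Heat flows inward, so T_out = T_in + ΔT = -181 + 205.2 = 24.2 °C

T_out = 24.2 °C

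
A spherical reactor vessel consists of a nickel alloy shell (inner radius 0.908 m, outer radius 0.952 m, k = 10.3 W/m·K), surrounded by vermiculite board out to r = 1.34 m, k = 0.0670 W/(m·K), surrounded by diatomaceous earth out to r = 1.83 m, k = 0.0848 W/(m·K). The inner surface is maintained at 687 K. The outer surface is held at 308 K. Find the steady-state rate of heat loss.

Q = 690 W

Resistance network (inner→outer):
  R_nickel alloy = (1/0.908 − 1/0.952)/(4πk) = 0.05090/(4π·10.3) = 3.933×10^-4 K/W
  R_vermiculite board = (1/0.952 − 1/1.34)/(4πk) = 0.3042/(4π·0.0670) = 0.3612 K/W
  R_diatomaceous earth = (1/1.34 − 1/1.83)/(4πk) = 0.1998/(4π·0.0848) = 0.1875 K/W
ΣR = 3.933×10^-4 + 0.3612 + 0.1875 = 0.5491 K/W
Q = ΔT/ΣR = (687 K − 308 K)/0.5491 = 690 W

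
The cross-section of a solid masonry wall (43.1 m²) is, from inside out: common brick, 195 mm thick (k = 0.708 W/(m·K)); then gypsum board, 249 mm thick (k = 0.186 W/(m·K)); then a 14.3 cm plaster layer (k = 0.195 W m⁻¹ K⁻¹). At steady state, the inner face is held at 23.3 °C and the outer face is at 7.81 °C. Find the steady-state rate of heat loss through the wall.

Resistance network (inner→outer):
  R_common brick = L/(kA) = 0.195/(0.708·43.1) = 0.006390 K/W
  R_gypsum board = L/(kA) = 0.249/(0.186·43.1) = 0.03106 K/W
  R_plaster = L/(kA) = 0.143/(0.195·43.1) = 0.01701 K/W
ΣR = 0.006390 + 0.03106 + 0.01701 = 0.05446 K/W
Q = ΔT/ΣR = (23.3 °C − 7.81 °C)/0.05446 = 284 W

Q = 284 W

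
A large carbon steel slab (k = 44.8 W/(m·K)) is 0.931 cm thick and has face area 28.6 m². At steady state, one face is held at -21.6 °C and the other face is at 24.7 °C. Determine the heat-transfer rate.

Q = kA·ΔT/L = 44.8 × 28.6 × |-21.6 °C − 24.7 °C| / 0.00931 = 6.37×10^6 W

Q = 6.37×10^6 W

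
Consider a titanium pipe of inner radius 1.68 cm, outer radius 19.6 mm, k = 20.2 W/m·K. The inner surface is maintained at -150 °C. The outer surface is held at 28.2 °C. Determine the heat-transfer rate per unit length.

Q' = 147 kW/m

Q' = 2πk·ΔT/ln(r₂/r₁) = 2π × 20.2 × 178.2 / ln(0.0196/0.0168) = 1.47×10^5 W/m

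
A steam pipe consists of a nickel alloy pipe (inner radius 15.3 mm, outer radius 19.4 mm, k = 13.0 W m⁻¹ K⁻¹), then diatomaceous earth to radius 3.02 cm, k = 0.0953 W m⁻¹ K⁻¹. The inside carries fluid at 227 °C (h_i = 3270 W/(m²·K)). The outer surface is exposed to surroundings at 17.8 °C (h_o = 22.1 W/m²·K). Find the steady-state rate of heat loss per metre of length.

Q' = 213 W/m

Treat each layer as a resistance in series:
  R'_conv,in = 1/(2πr h) = 1/(2π·0.0153·3270) = 0.003181 m·K/W
  R'_nickel alloy = ln(0.0194/0.0153)/(2πk) = 0.2374/(2π·13.0) = 0.002907 m·K/W
  R'_diatomaceous earth = ln(0.0302/0.0194)/(2πk) = 0.4426/(2π·0.0953) = 0.7391 m·K/W
  R'_conv,out = 1/(2πr h) = 1/(2π·0.0302·22.1) = 0.2385 m·K/W
ΣR = 0.003181 + 0.002907 + 0.7391 + 0.2385 = 0.9837 m·K/W
Q' = ΔT/ΣR = (227 °C − 17.8 °C)/0.9837 = 213 W/m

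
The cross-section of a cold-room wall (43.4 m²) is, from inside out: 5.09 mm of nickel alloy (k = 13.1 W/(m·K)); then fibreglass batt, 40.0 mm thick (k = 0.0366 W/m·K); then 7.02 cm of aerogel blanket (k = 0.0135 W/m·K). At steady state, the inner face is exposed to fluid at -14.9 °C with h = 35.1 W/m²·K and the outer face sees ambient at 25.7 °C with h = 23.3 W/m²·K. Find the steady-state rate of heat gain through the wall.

Series thermal resistances, inner to outer:
  R_conv,in = 1/(hA) = 1/(35.1·43.4) = 6.565×10^-4 K/W
  R_nickel alloy = L/(kA) = 0.00509/(13.1·43.4) = 8.953×10^-6 K/W
  R_fibreglass batt = L/(kA) = 0.0400/(0.0366·43.4) = 0.02518 K/W
  R_aerogel blanket = L/(kA) = 0.0702/(0.0135·43.4) = 0.1198 K/W
  R_conv,out = 1/(hA) = 1/(23.3·43.4) = 9.889×10^-4 K/W
ΣR = 6.565×10^-4 + 8.953×10^-6 + 0.02518 + 0.1198 + 9.889×10^-4 = 0.1466 K/W
Q = ΔT/ΣR = (-14.9 °C − 25.7 °C)/0.1466 = -277 W
(Negative Q ⇒ heat flows inward; heat gain = 277 W.)

Q = 277 W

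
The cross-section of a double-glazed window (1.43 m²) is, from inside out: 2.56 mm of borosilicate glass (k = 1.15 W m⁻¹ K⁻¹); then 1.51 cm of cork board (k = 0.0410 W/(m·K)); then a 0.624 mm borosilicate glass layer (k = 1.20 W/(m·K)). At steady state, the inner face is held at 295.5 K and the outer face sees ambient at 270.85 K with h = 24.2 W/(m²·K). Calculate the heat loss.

Resistance network (inner→outer):
  R_borosilicate glass = L/(kA) = 0.00256/(1.15·1.43) = 0.001557 K/W
  R_cork board = L/(kA) = 0.0151/(0.0410·1.43) = 0.2575 K/W
  R_borosilicate glass = L/(kA) = 6.24×10^-4/(1.20·1.43) = 3.636×10^-4 K/W
  R_conv,out = 1/(hA) = 1/(24.2·1.43) = 0.02890 K/W
ΣR = 0.001557 + 0.2575 + 3.636×10^-4 + 0.02890 = 0.2883 K/W
Q = ΔT/ΣR = (295.5 K − 270.85 K)/0.2883 = 85.5 W

Q = 85.5 W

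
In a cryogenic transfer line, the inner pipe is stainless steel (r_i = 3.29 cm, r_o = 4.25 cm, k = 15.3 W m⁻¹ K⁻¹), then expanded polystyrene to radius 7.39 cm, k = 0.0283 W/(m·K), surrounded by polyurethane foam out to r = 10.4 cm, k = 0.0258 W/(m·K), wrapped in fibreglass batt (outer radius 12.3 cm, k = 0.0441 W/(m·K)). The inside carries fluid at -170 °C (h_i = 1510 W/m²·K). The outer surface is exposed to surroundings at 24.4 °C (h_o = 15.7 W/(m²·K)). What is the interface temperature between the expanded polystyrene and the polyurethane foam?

Series thermal resistances, inner to outer:
  R'_conv,in = 1/(2πr h) = 1/(2π·0.0329·1510) = 0.003204 m·K/W
  R'_stainless steel = ln(0.0425/0.0329)/(2πk) = 0.2560/(2π·15.3) = 0.002663 m·K/W
  R'_expanded polystyrene = ln(0.0739/0.0425)/(2πk) = 0.5532/(2π·0.0283) = 3.111 m·K/W
  R'_polyurethane foam = ln(0.104/0.0739)/(2πk) = 0.3417/(2π·0.0258) = 2.108 m·K/W
  R'_fibreglass batt = ln(0.123/0.104)/(2πk) = 0.1678/(2π·0.0441) = 0.6056 m·K/W
  R'_conv,out = 1/(2πr h) = 1/(2π·0.123·15.7) = 0.08242 m·K/W
ΣR = 0.003204 + 0.002663 + 3.111 + 2.108 + 0.6056 + 0.08242 = 5.913 m·K/W
Q' = ΔT/ΣR = (-170 °C − 24.4 °C)/5.913 = -32.88 W/m
From the inner boundary to the expanded polystyrene/polyurethane foam interface, ΣR_partial = 3.117 m·K/W.
T_interface = T_in − Q'·ΣR_partial = -170 °C − (-32.88)(3.117) = -67.5 °C

T = -67.5 °C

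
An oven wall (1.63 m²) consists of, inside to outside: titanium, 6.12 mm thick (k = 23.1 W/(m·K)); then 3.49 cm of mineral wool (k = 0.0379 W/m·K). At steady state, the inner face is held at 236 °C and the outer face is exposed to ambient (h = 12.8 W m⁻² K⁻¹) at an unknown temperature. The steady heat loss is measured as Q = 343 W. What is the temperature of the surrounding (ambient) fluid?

Sum the resistances:
  R_titanium = L/(kA) = 0.00612/(23.1·1.63) = 1.625×10^-4 K/W
  R_mineral wool = L/(kA) = 0.0349/(0.0379·1.63) = 0.5649 K/W
  R_conv,out = 1/(hA) = 1/(12.8·1.63) = 0.04793 K/W
ΣR = 0.6130 K/W
ΔT = Q·ΣR = 343 × 0.6130 = 210.3 K
Heat flows outward, so T_out = T_in − ΔT = 236 − 210.3 = 25.7 °C

T_out = 25.7 °C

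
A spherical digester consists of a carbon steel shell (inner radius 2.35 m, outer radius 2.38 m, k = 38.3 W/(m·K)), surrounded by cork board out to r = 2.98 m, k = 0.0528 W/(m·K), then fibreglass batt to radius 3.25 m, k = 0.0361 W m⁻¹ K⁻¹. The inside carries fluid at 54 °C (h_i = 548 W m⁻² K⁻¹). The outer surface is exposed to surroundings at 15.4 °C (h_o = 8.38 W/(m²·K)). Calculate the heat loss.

Series thermal resistances, inner to outer:
  R_conv,in = 1/(4πr²h) = 1/(4π·2.35²·548) = 2.630×10^-5 K/W
  R_carbon steel = (1/2.35 − 1/2.38)/(4πk) = 0.005364/(4π·38.3) = 1.114×10^-5 K/W
  R_cork board = (1/2.38 − 1/2.98)/(4πk) = 0.08460/(4π·0.0528) = 0.1275 K/W
  R_fibreglass batt = (1/2.98 − 1/3.25)/(4πk) = 0.02788/(4π·0.0361) = 0.06145 K/W
  R_conv,out = 1/(4πr²h) = 1/(4π·3.25²·8.38) = 8.990×10^-4 K/W
ΣR = 2.630×10^-5 + 1.114×10^-5 + 0.1275 + 0.06145 + 8.990×10^-4 = 0.1899 K/W
Q = ΔT/ΣR = (54 °C − 15.4 °C)/0.1899 = 203 W

Q = 203 W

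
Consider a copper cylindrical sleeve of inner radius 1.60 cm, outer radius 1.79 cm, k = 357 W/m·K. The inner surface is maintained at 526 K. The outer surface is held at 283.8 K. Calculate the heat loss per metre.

Q' = 2πk·ΔT/ln(r₂/r₁) = 2π × 357 × 242.2 / ln(0.0179/0.0160) = 4.84×10^6 W/m

Q' = 4840 kW/m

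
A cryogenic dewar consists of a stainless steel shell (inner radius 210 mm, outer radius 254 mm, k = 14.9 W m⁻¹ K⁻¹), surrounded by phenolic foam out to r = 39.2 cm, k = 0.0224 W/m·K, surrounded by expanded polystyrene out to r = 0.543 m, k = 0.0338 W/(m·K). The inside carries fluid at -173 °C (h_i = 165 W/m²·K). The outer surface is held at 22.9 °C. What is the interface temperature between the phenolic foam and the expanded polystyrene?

Treat each layer as a resistance in series:
  R_conv,in = 1/(4πr²h) = 1/(4π·0.210²·165) = 0.01094 K/W
  R_stainless steel = (1/0.210 − 1/0.254)/(4πk) = 0.8249/(4π·14.9) = 0.004406 K/W
  R_phenolic foam = (1/0.254 − 1/0.392)/(4πk) = 1.386/(4π·0.0224) = 4.924 K/W
  R_expanded polystyrene = (1/0.392 − 1/0.543)/(4πk) = 0.7094/(4π·0.0338) = 1.670 K/W
ΣR = 0.01094 + 0.004406 + 4.924 + 1.670 = 6.609 K/W
Q = ΔT/ΣR = (-173 °C − 22.9 °C)/6.609 = -29.64 W
From the inner boundary to the phenolic foam/expanded polystyrene interface, ΣR_partial = 4.939 K/W.
T_interface = T_in − Q·ΣR_partial = -173 °C − (-29.64)(4.939) = -26.6 °C

T = -26.6 °C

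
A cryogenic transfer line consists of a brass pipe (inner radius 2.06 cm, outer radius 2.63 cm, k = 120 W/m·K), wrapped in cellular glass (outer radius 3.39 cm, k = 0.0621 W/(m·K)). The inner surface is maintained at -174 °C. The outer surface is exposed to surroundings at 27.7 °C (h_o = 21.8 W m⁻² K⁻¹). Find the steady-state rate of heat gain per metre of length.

Q' = 233 W/m

Treat each layer as a resistance in series:
  R'_brass = ln(0.0263/0.0206)/(2πk) = 0.2443/(2π·120) = 3.240×10^-4 m·K/W
  R'_cellular glass = ln(0.0339/0.0263)/(2πk) = 0.2538/(2π·0.0621) = 0.6506 m·K/W
  R'_conv,out = 1/(2πr h) = 1/(2π·0.0339·21.8) = 0.2154 m·K/W
ΣR = 3.240×10^-4 + 0.6506 + 0.2154 = 0.8663 m·K/W
Q' = ΔT/ΣR = (-174 °C − 27.7 °C)/0.8663 = -233 W/m
(Negative Q' ⇒ heat flows inward; heat gain = 233 W/m.)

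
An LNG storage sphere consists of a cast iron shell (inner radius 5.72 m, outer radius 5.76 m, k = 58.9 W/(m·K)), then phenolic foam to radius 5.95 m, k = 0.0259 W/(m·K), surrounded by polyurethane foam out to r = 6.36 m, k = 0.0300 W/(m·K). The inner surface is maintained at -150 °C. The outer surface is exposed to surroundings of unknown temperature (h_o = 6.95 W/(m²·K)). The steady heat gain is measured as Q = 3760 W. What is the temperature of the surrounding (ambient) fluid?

T_out = 23.2 °C

Sum the resistances:
  R_cast iron = (1/5.72 − 1/5.76)/(4πk) = 0.001214/(4π·58.9) = 1.640×10^-6 K/W
  R_phenolic foam = (1/5.76 − 1/5.95)/(4πk) = 0.005544/(4π·0.0259) = 0.01703 K/W
  R_polyurethane foam = (1/5.95 − 1/6.36)/(4πk) = 0.01083/(4π·0.0300) = 0.02874 K/W
  R_conv,out = 1/(4πr²h) = 1/(4π·6.36²·6.95) = 2.831×10^-4 K/W
ΣR = 0.04606 K/W
ΔT = Q·ΣR = 3760 × 0.04606 = 173.2 K
Heat flows inward, so T_out = T_in + ΔT = -150 + 173.2 = 23.2 °C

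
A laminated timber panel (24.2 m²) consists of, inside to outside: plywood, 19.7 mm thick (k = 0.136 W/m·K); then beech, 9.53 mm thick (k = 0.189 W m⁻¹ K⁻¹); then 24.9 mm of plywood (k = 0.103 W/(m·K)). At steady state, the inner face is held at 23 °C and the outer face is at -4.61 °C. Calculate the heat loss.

Q = 1530 W

Treat each layer as a resistance in series:
  R_plywood = L/(kA) = 0.0197/(0.136·24.2) = 0.005986 K/W
  R_beech = L/(kA) = 0.00953/(0.189·24.2) = 0.002084 K/W
  R_plywood = L/(kA) = 0.0249/(0.103·24.2) = 0.009990 K/W
ΣR = 0.005986 + 0.002084 + 0.009990 = 0.01806 K/W
Q = ΔT/ΣR = (23 °C − -4.61 °C)/0.01806 = 1530 W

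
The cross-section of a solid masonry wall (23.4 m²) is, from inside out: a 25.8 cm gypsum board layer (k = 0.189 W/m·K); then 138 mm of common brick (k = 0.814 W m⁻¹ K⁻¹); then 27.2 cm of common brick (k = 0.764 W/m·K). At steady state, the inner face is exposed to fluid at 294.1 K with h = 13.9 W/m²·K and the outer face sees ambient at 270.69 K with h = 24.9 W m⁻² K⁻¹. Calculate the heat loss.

Treat each layer as a resistance in series:
  R_conv,in = 1/(hA) = 1/(13.9·23.4) = 0.003074 K/W
  R_gypsum board = L/(kA) = 0.258/(0.189·23.4) = 0.05834 K/W
  R_common brick = L/(kA) = 0.138/(0.814·23.4) = 0.007245 K/W
  R_common brick = L/(kA) = 0.272/(0.764·23.4) = 0.01521 K/W
  R_conv,out = 1/(hA) = 1/(24.9·23.4) = 0.001716 K/W
ΣR = 0.003074 + 0.05834 + 0.007245 + 0.01521 + 0.001716 = 0.08559 K/W
Q = ΔT/ΣR = (294.1 K − 270.69 K)/0.08559 = 274 W

Q = 274 W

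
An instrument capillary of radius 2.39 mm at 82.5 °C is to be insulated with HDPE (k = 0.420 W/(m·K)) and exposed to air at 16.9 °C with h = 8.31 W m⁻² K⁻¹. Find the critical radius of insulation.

r_cr = 5.05 cm

For a cylinder, r_cr = k_ins/h = 0.420/8.31 = 0.0505 m = 5.05 cm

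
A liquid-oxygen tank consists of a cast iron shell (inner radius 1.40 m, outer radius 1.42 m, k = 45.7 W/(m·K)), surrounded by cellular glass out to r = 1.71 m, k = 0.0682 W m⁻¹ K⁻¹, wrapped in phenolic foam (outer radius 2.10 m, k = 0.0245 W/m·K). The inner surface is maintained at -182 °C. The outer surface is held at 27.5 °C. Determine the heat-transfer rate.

Q = 426 W

Resistance network (inner→outer):
  R_cast iron = (1/1.40 − 1/1.42)/(4πk) = 0.01006/(4π·45.7) = 1.752×10^-5 K/W
  R_cellular glass = (1/1.42 − 1/1.71)/(4πk) = 0.1194/(4π·0.0682) = 0.1394 K/W
  R_phenolic foam = (1/1.71 − 1/2.10)/(4πk) = 0.1086/(4π·0.0245) = 0.3528 K/W
ΣR = 1.752×10^-5 + 0.1394 + 0.3528 = 0.4922 K/W
Q = ΔT/ΣR = (-182 °C − 27.5 °C)/0.4922 = -426 W
(Negative Q ⇒ heat flows inward; heat gain = 426 W.)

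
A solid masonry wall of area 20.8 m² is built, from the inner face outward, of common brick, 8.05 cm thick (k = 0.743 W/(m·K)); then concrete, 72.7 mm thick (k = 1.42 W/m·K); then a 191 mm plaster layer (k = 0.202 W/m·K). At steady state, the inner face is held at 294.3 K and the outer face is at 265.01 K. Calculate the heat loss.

Treat each layer as a resistance in series:
  R_common brick = L/(kA) = 0.0805/(0.743·20.8) = 0.005209 K/W
  R_concrete = L/(kA) = 0.0727/(1.42·20.8) = 0.002461 K/W
  R_plaster = L/(kA) = 0.191/(0.202·20.8) = 0.04546 K/W
ΣR = 0.005209 + 0.002461 + 0.04546 = 0.05313 K/W
Q = ΔT/ΣR = (294.3 K − 265.01 K)/0.05313 = 551 W

Q = 551 W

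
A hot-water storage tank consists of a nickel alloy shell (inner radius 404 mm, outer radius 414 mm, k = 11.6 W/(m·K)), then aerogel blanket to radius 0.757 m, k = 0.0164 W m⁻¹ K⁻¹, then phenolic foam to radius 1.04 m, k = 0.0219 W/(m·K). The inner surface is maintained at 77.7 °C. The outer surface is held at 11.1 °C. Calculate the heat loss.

Treat each layer as a resistance in series:
  R_nickel alloy = (1/0.404 − 1/0.414)/(4πk) = 0.05979/(4π·11.6) = 4.102×10^-4 K/W
  R_aerogel blanket = (1/0.414 − 1/0.757)/(4πk) = 1.094/(4π·0.0164) = 5.311 K/W
  R_phenolic foam = (1/0.757 − 1/1.04)/(4πk) = 0.3595/(4π·0.0219) = 1.306 K/W
ΣR = 4.102×10^-4 + 5.311 + 1.306 = 6.617 K/W
Q = ΔT/ΣR = (77.7 °C − 11.1 °C)/6.617 = 10.1 W

Q = 10.1 W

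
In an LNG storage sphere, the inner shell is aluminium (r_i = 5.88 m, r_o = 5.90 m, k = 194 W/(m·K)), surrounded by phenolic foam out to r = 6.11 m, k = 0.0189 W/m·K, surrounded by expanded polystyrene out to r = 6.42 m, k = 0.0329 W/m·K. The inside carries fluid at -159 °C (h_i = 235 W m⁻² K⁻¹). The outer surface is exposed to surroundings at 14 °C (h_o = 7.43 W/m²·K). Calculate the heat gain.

Q = 3.94 kW

Treat each layer as a resistance in series:
  R_conv,in = 1/(4πr²h) = 1/(4π·5.88²·235) = 9.794×10^-6 K/W
  R_aluminium = (1/5.88 − 1/5.90)/(4πk) = 5.765×10^-4/(4π·194) = 2.365×10^-7 K/W
  R_phenolic foam = (1/5.90 − 1/6.11)/(4πk) = 0.005825/(4π·0.0189) = 0.02453 K/W
  R_expanded polystyrene = (1/6.11 − 1/6.42)/(4πk) = 0.007903/(4π·0.0329) = 0.01912 K/W
  R_conv,out = 1/(4πr²h) = 1/(4π·6.42²·7.43) = 2.599×10^-4 K/W
ΣR = 9.794×10^-6 + 2.365×10^-7 + 0.02453 + 0.01912 + 2.599×10^-4 = 0.04392 K/W
Q = ΔT/ΣR = (-159 °C − 14 °C)/0.04392 = -3940 W
(Negative Q ⇒ heat flows inward; heat gain = 3940 W.)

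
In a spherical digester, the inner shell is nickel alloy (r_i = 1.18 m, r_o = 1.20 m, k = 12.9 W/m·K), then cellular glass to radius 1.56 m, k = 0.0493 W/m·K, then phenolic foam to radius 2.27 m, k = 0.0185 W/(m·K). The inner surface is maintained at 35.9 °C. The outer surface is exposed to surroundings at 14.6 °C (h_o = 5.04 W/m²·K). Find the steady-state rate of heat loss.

Q = 18.1 W

Series thermal resistances, inner to outer:
  R_nickel alloy = (1/1.18 − 1/1.20)/(4πk) = 0.01412/(4π·12.9) = 8.713×10^-5 K/W
  R_cellular glass = (1/1.20 − 1/1.56)/(4πk) = 0.1923/(4π·0.0493) = 0.3104 K/W
  R_phenolic foam = (1/1.56 − 1/2.27)/(4πk) = 0.2005/(4π·0.0185) = 0.8624 K/W
  R_conv,out = 1/(4πr²h) = 1/(4π·2.27²·5.04) = 0.003064 K/W
ΣR = 8.713×10^-5 + 0.3104 + 0.8624 + 0.003064 = 1.176 K/W
Q = ΔT/ΣR = (35.9 °C − 14.6 °C)/1.176 = 18.1 W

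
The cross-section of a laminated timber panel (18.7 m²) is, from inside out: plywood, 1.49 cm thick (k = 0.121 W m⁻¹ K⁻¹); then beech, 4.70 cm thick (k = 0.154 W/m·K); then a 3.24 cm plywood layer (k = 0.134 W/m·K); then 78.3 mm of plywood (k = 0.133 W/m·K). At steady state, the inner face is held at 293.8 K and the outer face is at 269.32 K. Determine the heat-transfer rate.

Series thermal resistances, inner to outer:
  R_plywood = L/(kA) = 0.0149/(0.121·18.7) = 0.006585 K/W
  R_beech = L/(kA) = 0.0470/(0.154·18.7) = 0.01632 K/W
  R_plywood = L/(kA) = 0.0324/(0.134·18.7) = 0.01293 K/W
  R_plywood = L/(kA) = 0.0783/(0.133·18.7) = 0.03148 K/W
ΣR = 0.006585 + 0.01632 + 0.01293 + 0.03148 = 0.06731 K/W
Q = ΔT/ΣR = (293.8 K − 269.32 K)/0.06731 = 364 W

Q = 364 W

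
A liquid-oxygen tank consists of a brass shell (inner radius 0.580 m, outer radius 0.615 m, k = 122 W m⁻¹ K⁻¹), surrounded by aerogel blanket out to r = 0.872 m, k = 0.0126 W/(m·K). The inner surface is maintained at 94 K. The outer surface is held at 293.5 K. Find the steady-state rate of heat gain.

Q = 65.9 W

Series thermal resistances, inner to outer:
  R_brass = (1/0.580 − 1/0.615)/(4πk) = 0.09812/(4π·122) = 6.400×10^-5 K/W
  R_aerogel blanket = (1/0.615 − 1/0.872)/(4πk) = 0.4792/(4π·0.0126) = 3.027 K/W
ΣR = 6.400×10^-5 + 3.027 = 3.027 K/W
Q = ΔT/ΣR = (94 K − 293.5 K)/3.027 = -65.9 W
(Negative Q ⇒ heat flows inward; heat gain = 65.9 W.)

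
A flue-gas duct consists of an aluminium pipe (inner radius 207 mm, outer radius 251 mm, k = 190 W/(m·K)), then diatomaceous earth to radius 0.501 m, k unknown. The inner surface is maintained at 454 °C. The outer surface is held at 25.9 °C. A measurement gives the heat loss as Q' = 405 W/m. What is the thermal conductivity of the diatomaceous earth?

k = 0.104 W/m·K

ΣR = ΔT/Q' = |454 − 25.9|/405 = 1.057 m·K/W
Known resistances:
  R'_aluminium = ln(0.251/0.207)/(2πk) = 0.1927/(2π·190) = 1.614×10^-4 m·K/W
R_diatomaceous earth = ΣR − ΣR_known = 1.057 − 1.614×10^-4 = 1.057 m·K/W
ln(r₂/r₁)/(2πk) = 1.057 ⇒ k = 0.6912/(2π·1.057) = 0.104 W/m·K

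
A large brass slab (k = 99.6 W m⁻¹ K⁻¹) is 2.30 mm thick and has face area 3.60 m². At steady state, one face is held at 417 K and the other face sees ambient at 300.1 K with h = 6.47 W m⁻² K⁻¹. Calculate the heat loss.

Resistance network (inner→outer):
  R_brass = L/(kA) = 0.00230/(99.6·3.60) = 6.415×10^-6 K/W
  R_conv,out = 1/(hA) = 1/(6.47·3.60) = 0.04293 K/W
ΣR = 6.415×10^-6 + 0.04293 = 0.04294 K/W
Q = ΔT/ΣR = (417 K − 300.1 K)/0.04294 = 2720 W

Q = 2720 W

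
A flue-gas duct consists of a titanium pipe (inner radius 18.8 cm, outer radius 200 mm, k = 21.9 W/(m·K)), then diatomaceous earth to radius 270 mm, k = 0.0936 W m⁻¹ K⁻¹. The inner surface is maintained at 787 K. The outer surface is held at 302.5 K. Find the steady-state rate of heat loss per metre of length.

Resistance network (inner→outer):
  R'_titanium = ln(0.200/0.188)/(2πk) = 0.06188/(2π·21.9) = 4.497×10^-4 m·K/W
  R'_diatomaceous earth = ln(0.270/0.200)/(2πk) = 0.3001/(2π·0.0936) = 0.5103 m·K/W
ΣR = 4.497×10^-4 + 0.5103 = 0.5107 m·K/W
Q' = ΔT/ΣR = (787 K − 302.5 K)/0.5107 = 949 W/m

Q' = 949 W/m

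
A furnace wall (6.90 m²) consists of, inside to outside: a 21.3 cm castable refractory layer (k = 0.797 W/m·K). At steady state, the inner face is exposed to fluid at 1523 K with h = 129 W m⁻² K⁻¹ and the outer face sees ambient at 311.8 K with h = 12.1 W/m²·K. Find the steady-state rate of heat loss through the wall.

Q = 23.4 kW

Series thermal resistances, inner to outer:
  R_conv,in = 1/(hA) = 1/(129·6.90) = 0.001123 K/W
  R_castable refractory = L/(kA) = 0.213/(0.797·6.90) = 0.03873 K/W
  R_conv,out = 1/(hA) = 1/(12.1·6.90) = 0.01198 K/W
ΣR = 0.001123 + 0.03873 + 0.01198 = 0.05183 K/W
Q = ΔT/ΣR = (1523 K − 311.8 K)/0.05183 = 23400 W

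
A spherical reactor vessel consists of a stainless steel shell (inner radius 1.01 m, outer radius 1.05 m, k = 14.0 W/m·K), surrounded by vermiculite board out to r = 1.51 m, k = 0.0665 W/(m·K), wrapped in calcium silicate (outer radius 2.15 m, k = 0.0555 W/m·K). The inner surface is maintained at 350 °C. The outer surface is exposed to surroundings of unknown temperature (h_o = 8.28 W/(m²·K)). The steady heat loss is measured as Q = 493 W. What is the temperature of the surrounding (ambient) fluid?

Series resistances:
  R_stainless steel = (1/1.01 − 1/1.05)/(4πk) = 0.03772/(4π·14.0) = 2.144×10^-4 K/W
  R_vermiculite board = (1/1.05 − 1/1.51)/(4πk) = 0.2901/(4π·0.0665) = 0.3472 K/W
  R_calcium silicate = (1/1.51 − 1/2.15)/(4πk) = 0.1971/(4π·0.0555) = 0.2827 K/W
  R_conv,out = 1/(4πr²h) = 1/(4π·2.15²·8.28) = 0.002079 K/W
ΣR = 0.6321 K/W
ΔT = Q·ΣR = 493 × 0.6321 = 311.6 K
Heat flows outward, so T_out = T_in − ΔT = 350 − 311.6 = 38.4 °C

T_out = 38.4 °C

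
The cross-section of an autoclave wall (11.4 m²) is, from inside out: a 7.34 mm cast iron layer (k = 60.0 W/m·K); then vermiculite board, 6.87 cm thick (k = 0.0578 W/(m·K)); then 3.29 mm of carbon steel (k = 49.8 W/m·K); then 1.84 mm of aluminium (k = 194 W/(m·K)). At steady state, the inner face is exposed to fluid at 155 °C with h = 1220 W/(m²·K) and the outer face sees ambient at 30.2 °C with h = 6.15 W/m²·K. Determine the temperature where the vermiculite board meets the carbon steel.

Resistance network (inner→outer):
  R_conv,in = 1/(hA) = 1/(1220·11.4) = 7.190×10^-5 K/W
  R_cast iron = L/(kA) = 0.00734/(60.0·11.4) = 1.073×10^-5 K/W
  R_vermiculite board = L/(kA) = 0.0687/(0.0578·11.4) = 0.1043 K/W
  R_carbon steel = L/(kA) = 0.00329/(49.8·11.4) = 5.795×10^-6 K/W
  R_aluminium = L/(kA) = 0.00184/(194·11.4) = 8.320×10^-7 K/W
  R_conv,out = 1/(hA) = 1/(6.15·11.4) = 0.01426 K/W
ΣR = 7.190×10^-5 + 1.073×10^-5 + 0.1043 + 5.795×10^-6 + 8.320×10^-7 + 0.01426 = 0.1186 K/W
Q = ΔT/ΣR = (155 °C − 30.2 °C)/0.1186 = 1052 W
From the inner boundary to the vermiculite board/carbon steel interface, ΣR_partial = 0.1044 K/W.
T_interface = T_in − Q·ΣR_partial = 155 °C − (1052)(0.1044) = 45.2 °C

T = 45.2 °C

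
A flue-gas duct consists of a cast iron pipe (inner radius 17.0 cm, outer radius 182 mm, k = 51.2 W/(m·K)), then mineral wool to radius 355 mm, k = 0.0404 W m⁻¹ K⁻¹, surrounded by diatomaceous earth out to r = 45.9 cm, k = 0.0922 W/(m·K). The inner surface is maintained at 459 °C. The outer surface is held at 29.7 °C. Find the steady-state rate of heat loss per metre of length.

Resistance network (inner→outer):
  R'_cast iron = ln(0.182/0.170)/(2πk) = 0.06821/(2π·51.2) = 2.120×10^-4 m·K/W
  R'_mineral wool = ln(0.355/0.182)/(2πk) = 0.6681/(2π·0.0404) = 2.632 m·K/W
  R'_diatomaceous earth = ln(0.459/0.355)/(2πk) = 0.2569/(2π·0.0922) = 0.4435 m·K/W
ΣR = 2.120×10^-4 + 2.632 + 0.4435 = 3.076 m·K/W
Q' = ΔT/ΣR = (459 °C − 29.7 °C)/3.076 = 140 W/m

Q' = 140 W/m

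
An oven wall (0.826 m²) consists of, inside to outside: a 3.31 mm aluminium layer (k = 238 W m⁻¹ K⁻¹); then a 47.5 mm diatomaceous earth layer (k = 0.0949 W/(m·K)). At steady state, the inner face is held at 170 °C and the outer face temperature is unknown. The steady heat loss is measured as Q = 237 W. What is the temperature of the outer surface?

Sum the resistances:
  R_aluminium = L/(kA) = 0.00331/(238·0.826) = 1.684×10^-5 K/W
  R_diatomaceous earth = L/(kA) = 0.0475/(0.0949·0.826) = 0.6060 K/W
ΣR = 0.6060 K/W
ΔT = Q·ΣR = 237 × 0.6060 = 143.6 K
Heat flows outward, so T_out = T_in − ΔT = 170 − 143.6 = 26.4 °C

T_out = 26.4 °C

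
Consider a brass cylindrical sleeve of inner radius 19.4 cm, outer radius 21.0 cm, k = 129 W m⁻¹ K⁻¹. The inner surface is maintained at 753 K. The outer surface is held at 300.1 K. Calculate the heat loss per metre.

Q' = 2πk·ΔT/ln(r₂/r₁) = 2π × 129 × 452.9 / ln(0.210/0.194) = 4.63×10^6 W/m

Q' = 4.63×10^6 W/m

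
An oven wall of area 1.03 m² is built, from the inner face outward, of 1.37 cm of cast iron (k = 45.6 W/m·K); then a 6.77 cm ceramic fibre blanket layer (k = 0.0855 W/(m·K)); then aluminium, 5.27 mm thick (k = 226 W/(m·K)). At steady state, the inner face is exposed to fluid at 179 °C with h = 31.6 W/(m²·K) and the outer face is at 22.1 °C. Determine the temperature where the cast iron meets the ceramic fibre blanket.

Resistance network (inner→outer):
  R_conv,in = 1/(hA) = 1/(31.6·1.03) = 0.03072 K/W
  R_cast iron = L/(kA) = 0.0137/(45.6·1.03) = 2.917×10^-4 K/W
  R_ceramic fibre blanket = L/(kA) = 0.0677/(0.0855·1.03) = 0.7688 K/W
  R_aluminium = L/(kA) = 0.00527/(226·1.03) = 2.264×10^-5 K/W
ΣR = 0.03072 + 2.917×10^-4 + 0.7688 + 2.264×10^-5 = 0.7998 K/W
Q = ΔT/ΣR = (179 °C − 22.1 °C)/0.7998 = 196.2 W
From the inner boundary to the cast iron/ceramic fibre blanket interface, ΣR_partial = 0.03101 K/W.
T_interface = T_in − Q·ΣR_partial = 179 °C − (196.2)(0.03101) = 173 °C

T = 173 °C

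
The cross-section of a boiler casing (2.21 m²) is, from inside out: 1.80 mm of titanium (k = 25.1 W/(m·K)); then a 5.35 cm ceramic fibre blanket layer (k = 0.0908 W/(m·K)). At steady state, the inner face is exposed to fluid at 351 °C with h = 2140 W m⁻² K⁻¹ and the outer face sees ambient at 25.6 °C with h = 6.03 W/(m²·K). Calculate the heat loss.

Q = 952 W

Treat each layer as a resistance in series:
  R_conv,in = 1/(hA) = 1/(2140·2.21) = 2.114×10^-4 K/W
  R_titanium = L/(kA) = 0.00180/(25.1·2.21) = 3.245×10^-5 K/W
  R_ceramic fibre blanket = L/(kA) = 0.0535/(0.0908·2.21) = 0.2666 K/W
  R_conv,out = 1/(hA) = 1/(6.03·2.21) = 0.07504 K/W
ΣR = 2.114×10^-4 + 3.245×10^-5 + 0.2666 + 0.07504 = 0.3419 K/W
Q = ΔT/ΣR = (351 °C − 25.6 °C)/0.3419 = 952 W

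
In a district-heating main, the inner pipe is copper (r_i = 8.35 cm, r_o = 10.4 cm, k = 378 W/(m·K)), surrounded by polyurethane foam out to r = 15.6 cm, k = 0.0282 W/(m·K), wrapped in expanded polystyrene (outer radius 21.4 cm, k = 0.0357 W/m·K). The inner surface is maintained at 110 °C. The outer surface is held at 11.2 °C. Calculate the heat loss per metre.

Q' = 26.7 W/m

Resistance network (inner→outer):
  R'_copper = ln(0.104/0.0835)/(2πk) = 0.2195/(2π·378) = 9.244×10^-5 m·K/W
  R'_polyurethane foam = ln(0.156/0.104)/(2πk) = 0.4055/(2π·0.0282) = 2.288 m·K/W
  R'_expanded polystyrene = ln(0.214/0.156)/(2πk) = 0.3161/(2π·0.0357) = 1.409 m·K/W
ΣR = 9.244×10^-5 + 2.288 + 1.409 = 3.697 m·K/W
Q' = ΔT/ΣR = (110 °C − 11.2 °C)/3.697 = 26.7 W/m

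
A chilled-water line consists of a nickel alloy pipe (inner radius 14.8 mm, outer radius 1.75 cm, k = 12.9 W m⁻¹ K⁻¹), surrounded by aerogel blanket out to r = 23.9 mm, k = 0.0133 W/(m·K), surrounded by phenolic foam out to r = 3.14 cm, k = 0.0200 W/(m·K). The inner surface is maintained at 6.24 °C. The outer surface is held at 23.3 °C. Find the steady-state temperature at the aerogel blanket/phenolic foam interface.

T = 17.0 °C

Treat each layer as a resistance in series:
  R'_nickel alloy = ln(0.0175/0.0148)/(2πk) = 0.1676/(2π·12.9) = 0.002067 m·K/W
  R'_aerogel blanket = ln(0.0239/0.0175)/(2πk) = 0.3117/(2π·0.0133) = 3.730 m·K/W
  R'_phenolic foam = ln(0.0314/0.0239)/(2πk) = 0.2729/(2π·0.0200) = 2.172 m·K/W
ΣR = 0.002067 + 3.730 + 2.172 = 5.904 m·K/W
Q' = ΔT/ΣR = (6.24 °C − 23.3 °C)/5.904 = -2.890 W/m
From the inner boundary to the aerogel blanket/phenolic foam interface, ΣR_partial = 3.732 m·K/W.
T_interface = T_in − Q'·ΣR_partial = 6.24 °C − (-2.890)(3.732) = 17.0 °C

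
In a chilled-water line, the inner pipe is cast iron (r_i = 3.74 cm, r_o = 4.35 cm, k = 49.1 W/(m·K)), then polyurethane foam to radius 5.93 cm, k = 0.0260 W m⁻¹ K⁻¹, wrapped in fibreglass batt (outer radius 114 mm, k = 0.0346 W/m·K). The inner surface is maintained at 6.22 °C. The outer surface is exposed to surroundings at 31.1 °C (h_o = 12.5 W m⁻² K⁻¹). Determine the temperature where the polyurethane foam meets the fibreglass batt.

Treat each layer as a resistance in series:
  R'_cast iron = ln(0.0435/0.0374)/(2πk) = 0.1511/(2π·49.1) = 4.898×10^-4 m·K/W
  R'_polyurethane foam = ln(0.0593/0.0435)/(2πk) = 0.3098/(2π·0.0260) = 1.897 m·K/W
  R'_fibreglass batt = ln(0.114/0.0593)/(2πk) = 0.6536/(2π·0.0346) = 3.006 m·K/W
  R'_conv,out = 1/(2πr h) = 1/(2π·0.114·12.5) = 0.1117 m·K/W
ΣR = 4.898×10^-4 + 1.897 + 3.006 + 0.1117 = 5.015 m·K/W
Q' = ΔT/ΣR = (6.22 °C − 31.1 °C)/5.015 = -4.961 W/m
From the inner boundary to the polyurethane foam/fibreglass batt interface, ΣR_partial = 1.897 m·K/W.
T_interface = T_in − Q'·ΣR_partial = 6.22 °C − (-4.961)(1.897) = 15.6 °C

T = 15.6 °C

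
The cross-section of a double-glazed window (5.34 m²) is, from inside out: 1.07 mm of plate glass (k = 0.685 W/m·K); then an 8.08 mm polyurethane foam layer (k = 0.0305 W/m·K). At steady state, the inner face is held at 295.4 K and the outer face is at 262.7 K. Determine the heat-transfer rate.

Q = 655 W

Resistance network (inner→outer):
  R_plate glass = L/(kA) = 0.00107/(0.685·5.34) = 2.925×10^-4 K/W
  R_polyurethane foam = L/(kA) = 0.00808/(0.0305·5.34) = 0.04961 K/W
ΣR = 2.925×10^-4 + 0.04961 = 0.04990 K/W
Q = ΔT/ΣR = (295.4 K − 262.7 K)/0.04990 = 655 W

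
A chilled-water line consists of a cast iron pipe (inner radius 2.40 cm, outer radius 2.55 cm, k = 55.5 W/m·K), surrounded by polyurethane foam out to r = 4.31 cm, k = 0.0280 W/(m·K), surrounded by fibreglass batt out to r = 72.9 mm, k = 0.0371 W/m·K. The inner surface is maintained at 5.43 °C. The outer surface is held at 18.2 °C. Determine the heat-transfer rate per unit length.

Series thermal resistances, inner to outer:
  R'_cast iron = ln(0.0255/0.0240)/(2πk) = 0.06062/(2π·55.5) = 1.739×10^-4 m·K/W
  R'_polyurethane foam = ln(0.0431/0.0255)/(2πk) = 0.5248/(2π·0.0280) = 2.983 m·K/W
  R'_fibreglass batt = ln(0.0729/0.0431)/(2πk) = 0.5256/(2π·0.0371) = 2.255 m·K/W
ΣR = 1.739×10^-4 + 2.983 + 2.255 = 5.238 m·K/W
Q' = ΔT/ΣR = (5.43 °C − 18.2 °C)/5.238 = -2.44 W/m
(Negative Q' ⇒ heat flows inward; heat gain = 2.44 W/m.)

Q' = 2.44 W/m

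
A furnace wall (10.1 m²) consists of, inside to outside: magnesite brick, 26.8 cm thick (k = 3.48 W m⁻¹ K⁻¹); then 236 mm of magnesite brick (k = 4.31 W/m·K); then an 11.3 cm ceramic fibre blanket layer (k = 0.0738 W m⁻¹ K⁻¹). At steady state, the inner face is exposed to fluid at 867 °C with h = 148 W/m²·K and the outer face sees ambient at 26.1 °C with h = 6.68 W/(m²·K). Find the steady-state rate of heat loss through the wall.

Series thermal resistances, inner to outer:
  R_conv,in = 1/(hA) = 1/(148·10.1) = 6.690×10^-4 K/W
  R_magnesite brick = L/(kA) = 0.268/(3.48·10.1) = 0.007625 K/W
  R_magnesite brick = L/(kA) = 0.236/(4.31·10.1) = 0.005421 K/W
  R_ceramic fibre blanket = L/(kA) = 0.113/(0.0738·10.1) = 0.1516 K/W
  R_conv,out = 1/(hA) = 1/(6.68·10.1) = 0.01482 K/W
ΣR = 6.690×10^-4 + 0.007625 + 0.005421 + 0.1516 + 0.01482 = 0.1801 K/W
Q = ΔT/ΣR = (867 °C − 26.1 °C)/0.1801 = 4670 W

Q = 4670 W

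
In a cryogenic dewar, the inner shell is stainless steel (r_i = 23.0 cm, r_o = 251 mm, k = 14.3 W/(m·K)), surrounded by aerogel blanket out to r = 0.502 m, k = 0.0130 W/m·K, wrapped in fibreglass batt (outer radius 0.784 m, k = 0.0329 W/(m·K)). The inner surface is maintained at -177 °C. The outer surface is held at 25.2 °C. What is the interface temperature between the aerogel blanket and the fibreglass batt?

T = 0.0 °C

Treat each layer as a resistance in series:
  R_stainless steel = (1/0.230 − 1/0.251)/(4πk) = 0.3638/(4π·14.3) = 0.002024 K/W
  R_aerogel blanket = (1/0.251 − 1/0.502)/(4πk) = 1.992/(4π·0.0130) = 12.19 K/W
  R_fibreglass batt = (1/0.502 − 1/0.784)/(4πk) = 0.7165/(4π·0.0329) = 1.733 K/W
ΣR = 0.002024 + 12.19 + 1.733 = 13.93 K/W
Q = ΔT/ΣR = (-177 °C − 25.2 °C)/13.93 = -14.52 W
From the inner boundary to the aerogel blanket/fibreglass batt interface, ΣR_partial = 12.19 K/W.
T_interface = T_in − Q·ΣR_partial = -177 °C − (-14.52)(12.19) = 0.0 °C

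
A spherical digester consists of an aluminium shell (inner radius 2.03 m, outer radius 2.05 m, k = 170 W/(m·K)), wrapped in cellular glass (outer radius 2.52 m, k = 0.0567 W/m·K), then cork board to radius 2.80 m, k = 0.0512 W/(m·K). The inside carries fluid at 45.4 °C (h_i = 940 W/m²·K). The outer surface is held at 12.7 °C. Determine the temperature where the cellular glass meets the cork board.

Series thermal resistances, inner to outer:
  R_conv,in = 1/(4πr²h) = 1/(4π·2.03²·940) = 2.054×10^-5 K/W
  R_aluminium = (1/2.03 − 1/2.05)/(4πk) = 0.004806/(4π·170) = 2.250×10^-6 K/W
  R_cellular glass = (1/2.05 − 1/2.52)/(4πk) = 0.09098/(4π·0.0567) = 0.1277 K/W
  R_cork board = (1/2.52 − 1/2.80)/(4πk) = 0.03968/(4π·0.0512) = 0.06168 K/W
ΣR = 2.054×10^-5 + 2.250×10^-6 + 0.1277 + 0.06168 = 0.1894 K/W
Q = ΔT/ΣR = (45.4 °C − 12.7 °C)/0.1894 = 172.7 W
From the inner boundary to the cellular glass/cork board interface, ΣR_partial = 0.1277 K/W.
T_interface = T_in − Q·ΣR_partial = 45.4 °C − (172.7)(0.1277) = 23.3 °C

T = 23.3 °C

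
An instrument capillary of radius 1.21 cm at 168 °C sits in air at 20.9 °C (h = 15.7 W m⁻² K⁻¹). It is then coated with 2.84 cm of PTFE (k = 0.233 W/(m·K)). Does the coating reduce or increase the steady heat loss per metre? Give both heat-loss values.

Critical radius for a cylinder: r_cr = k/h = 0.0148 m = 1.48 cm.
Outer radius after coating: r₂ = 0.0121 + 0.0284 = 0.0405 m.
r₁ < r_cr < r₂: heat loss rises to a maximum at r_cr then falls. Whether the coating helps depends on whether Q(r₂) has dropped back below Q(r₁).
Bare: R = 1/(2πr₁h) = 0.8378 m·K/W; Q = 147.1/0.8378 = 176 W/m.
Coated: R = R_cond + R_conv = 1.076 m·K/W; Q = 147.1/1.076 = 137 W/m.

reduces: 176 → 137 W/m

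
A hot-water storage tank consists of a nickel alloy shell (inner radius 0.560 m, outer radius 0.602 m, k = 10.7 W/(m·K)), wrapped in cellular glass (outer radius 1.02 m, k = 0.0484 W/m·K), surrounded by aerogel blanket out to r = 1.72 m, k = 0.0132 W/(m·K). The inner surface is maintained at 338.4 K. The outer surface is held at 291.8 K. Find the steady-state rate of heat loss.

Q = 13.2 W

Series thermal resistances, inner to outer:
  R_nickel alloy = (1/0.560 − 1/0.602)/(4πk) = 0.1246/(4π·10.7) = 9.266×10^-4 K/W
  R_cellular glass = (1/0.602 − 1/1.02)/(4πk) = 0.6807/(4π·0.0484) = 1.119 K/W
  R_aerogel blanket = (1/1.02 − 1/1.72)/(4πk) = 0.3990/(4π·0.0132) = 2.405 K/W
ΣR = 9.266×10^-4 + 1.119 + 2.405 = 3.525 K/W
Q = ΔT/ΣR = (338.4 K − 291.8 K)/3.525 = 13.2 W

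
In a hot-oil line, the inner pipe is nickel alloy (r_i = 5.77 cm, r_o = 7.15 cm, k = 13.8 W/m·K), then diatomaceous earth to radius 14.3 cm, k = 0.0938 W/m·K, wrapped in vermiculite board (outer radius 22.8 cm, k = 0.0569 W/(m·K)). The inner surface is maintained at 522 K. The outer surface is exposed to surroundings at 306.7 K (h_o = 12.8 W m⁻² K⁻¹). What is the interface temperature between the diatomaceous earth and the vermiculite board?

T = 422 K

Series thermal resistances, inner to outer:
  R'_nickel alloy = ln(0.0715/0.0577)/(2πk) = 0.2144/(2π·13.8) = 0.002473 m·K/W
  R'_diatomaceous earth = ln(0.143/0.0715)/(2πk) = 0.6931/(2π·0.0938) = 1.176 m·K/W
  R'_vermiculite board = ln(0.228/0.143)/(2πk) = 0.4665/(2π·0.0569) = 1.305 m·K/W
  R'_conv,out = 1/(2πr h) = 1/(2π·0.228·12.8) = 0.05453 m·K/W
ΣR = 0.002473 + 1.176 + 1.305 + 0.05453 = 2.538 m·K/W
Q' = ΔT/ΣR = (522 K − 306.7 K)/2.538 = 84.83 W/m
From the inner boundary to the diatomaceous earth/vermiculite board interface, ΣR_partial = 1.178 m·K/W.
T_interface = T_in − Q'·ΣR_partial = 522 K − (84.83)(1.178) = 422 K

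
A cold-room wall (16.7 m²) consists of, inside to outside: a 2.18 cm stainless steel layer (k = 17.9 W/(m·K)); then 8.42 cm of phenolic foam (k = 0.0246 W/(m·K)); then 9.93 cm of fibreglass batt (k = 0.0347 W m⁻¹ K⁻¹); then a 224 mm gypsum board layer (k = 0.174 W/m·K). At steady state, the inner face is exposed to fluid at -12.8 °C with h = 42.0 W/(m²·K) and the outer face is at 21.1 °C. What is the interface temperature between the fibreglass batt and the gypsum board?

Resistance network (inner→outer):
  R_conv,in = 1/(hA) = 1/(42.0·16.7) = 0.001426 K/W
  R_stainless steel = L/(kA) = 0.0218/(17.9·16.7) = 7.293×10^-5 K/W
  R_phenolic foam = L/(kA) = 0.0842/(0.0246·16.7) = 0.2050 K/W
  R_fibreglass batt = L/(kA) = 0.0993/(0.0347·16.7) = 0.1714 K/W
  R_gypsum board = L/(kA) = 0.224/(0.174·16.7) = 0.07709 K/W
ΣR = 0.001426 + 7.293×10^-5 + 0.2050 + 0.1714 + 0.07709 = 0.4550 K/W
Q = ΔT/ΣR = (-12.8 °C − 21.1 °C)/0.4550 = -74.51 W
From the inner boundary to the fibreglass batt/gypsum board interface, ΣR_partial = 0.3779 K/W.
T_interface = T_in − Q·ΣR_partial = -12.8 °C − (-74.51)(0.3779) = 15.4 °C

T = 15.4 °C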